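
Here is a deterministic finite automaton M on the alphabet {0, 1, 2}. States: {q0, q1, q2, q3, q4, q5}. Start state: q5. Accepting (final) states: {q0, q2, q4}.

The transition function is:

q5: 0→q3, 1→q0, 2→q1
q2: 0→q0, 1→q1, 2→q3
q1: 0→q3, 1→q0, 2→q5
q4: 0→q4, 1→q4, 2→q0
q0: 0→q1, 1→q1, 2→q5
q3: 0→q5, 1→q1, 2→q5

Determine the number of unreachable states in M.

2

BFS from q5 reaches {q0, q1, q3, q5}; the 2 state(s) q2, q4 are never visited.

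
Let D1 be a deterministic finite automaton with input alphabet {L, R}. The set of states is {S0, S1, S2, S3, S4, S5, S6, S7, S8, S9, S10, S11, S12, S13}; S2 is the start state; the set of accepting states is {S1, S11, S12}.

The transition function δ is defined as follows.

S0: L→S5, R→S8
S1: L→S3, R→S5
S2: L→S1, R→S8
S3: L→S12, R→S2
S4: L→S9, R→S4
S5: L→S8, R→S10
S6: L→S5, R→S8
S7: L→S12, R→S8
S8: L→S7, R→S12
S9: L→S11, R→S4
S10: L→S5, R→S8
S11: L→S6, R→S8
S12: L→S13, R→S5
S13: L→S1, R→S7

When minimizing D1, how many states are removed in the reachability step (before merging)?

5

No path from S2 leads to S0, S4, S6, S9, S11; the other 9 states are all reachable.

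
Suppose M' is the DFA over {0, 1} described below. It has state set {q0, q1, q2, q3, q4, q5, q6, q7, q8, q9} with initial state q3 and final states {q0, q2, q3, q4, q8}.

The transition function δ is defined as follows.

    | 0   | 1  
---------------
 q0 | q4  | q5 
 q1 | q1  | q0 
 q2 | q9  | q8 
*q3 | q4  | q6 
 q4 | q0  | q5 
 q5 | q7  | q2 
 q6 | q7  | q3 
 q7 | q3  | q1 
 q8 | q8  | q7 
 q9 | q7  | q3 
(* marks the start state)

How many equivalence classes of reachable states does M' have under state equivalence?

8

All states are reachable from the start state.
P0 = {q0,q2,q3,q4,q8} | {q1,q5,q6,q7,q9}.
Refine {q0,q2,q3,q4,q8} on symbol 0: members go to different blocks, giving {q0,q3,q4,q8} and {q2}.
Refine {q1,q5,q6,q7,q9} on symbol 0: members go to different blocks, giving {q1,q5,q6,q9} and {q7}.
Refine {q0,q3,q4,q8} on symbol 1: members go to different blocks, giving {q0,q3,q4} and {q8}.
Refine {q1,q5,q6,q9} on symbol 0: members go to different blocks, giving {q5,q6,q9} and {q1}.
Split {q5,q6,q9} by δ(·,1) → {q6,q9} and {q5}.
Refine {q0,q3,q4} on symbol 1: members go to different blocks, giving {q0,q4} and {q3}.
No further refinement is possible. Final partition (8 blocks): {q0,q4} | {q6,q9} | {q2} | {q7} | {q8} | {q1} | {q5} | {q3}.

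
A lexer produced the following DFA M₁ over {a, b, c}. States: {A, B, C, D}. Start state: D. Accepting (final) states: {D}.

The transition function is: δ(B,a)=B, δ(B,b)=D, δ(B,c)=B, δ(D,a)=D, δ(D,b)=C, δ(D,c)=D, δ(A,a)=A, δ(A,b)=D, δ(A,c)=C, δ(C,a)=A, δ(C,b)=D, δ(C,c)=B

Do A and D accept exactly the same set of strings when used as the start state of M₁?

Initial partition by acceptance: {D} | {A,B,C}.
Stable partition: {D} | {A,B,C} — 2 equivalence classes.
A and D end up in different blocks, so they are distinguishable. For instance, the string 'ε' is accepted from only D.

No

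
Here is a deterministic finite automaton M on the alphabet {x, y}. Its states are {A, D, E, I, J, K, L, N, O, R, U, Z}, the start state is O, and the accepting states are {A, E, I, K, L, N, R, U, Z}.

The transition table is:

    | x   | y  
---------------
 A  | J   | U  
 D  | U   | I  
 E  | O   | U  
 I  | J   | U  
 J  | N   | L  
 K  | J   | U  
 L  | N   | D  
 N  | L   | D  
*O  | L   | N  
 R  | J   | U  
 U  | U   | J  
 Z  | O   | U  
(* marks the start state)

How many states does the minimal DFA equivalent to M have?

5

States {A,E,K,R,Z} cannot be reached from the start state, so discard them.
P0 = {I,L,N,U} | {D,J,O}.
Split {I,L,N,U} by δ(·,x) → {L,N,U} and {I}.
On input y, block {D,J,O} splits into {J,O} and {D}.
Split {L,N,U} by δ(·,y) → {L,N} and {U}.
Stable partition: {L,N} | {J,O} | {I} | {D} | {U} — 5 equivalence classes.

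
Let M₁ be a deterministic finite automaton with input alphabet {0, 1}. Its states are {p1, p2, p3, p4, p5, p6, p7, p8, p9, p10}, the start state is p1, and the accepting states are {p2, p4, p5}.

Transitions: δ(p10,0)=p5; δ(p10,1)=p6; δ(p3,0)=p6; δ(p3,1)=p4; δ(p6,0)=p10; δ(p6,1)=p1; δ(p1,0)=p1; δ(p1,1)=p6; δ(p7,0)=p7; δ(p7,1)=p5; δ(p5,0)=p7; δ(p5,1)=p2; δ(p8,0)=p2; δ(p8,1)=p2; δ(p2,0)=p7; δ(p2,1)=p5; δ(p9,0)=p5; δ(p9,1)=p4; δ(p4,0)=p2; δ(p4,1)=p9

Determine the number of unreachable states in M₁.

No path from p1 leads to p3, p4, p8, p9; the other 6 states are all reachable.

4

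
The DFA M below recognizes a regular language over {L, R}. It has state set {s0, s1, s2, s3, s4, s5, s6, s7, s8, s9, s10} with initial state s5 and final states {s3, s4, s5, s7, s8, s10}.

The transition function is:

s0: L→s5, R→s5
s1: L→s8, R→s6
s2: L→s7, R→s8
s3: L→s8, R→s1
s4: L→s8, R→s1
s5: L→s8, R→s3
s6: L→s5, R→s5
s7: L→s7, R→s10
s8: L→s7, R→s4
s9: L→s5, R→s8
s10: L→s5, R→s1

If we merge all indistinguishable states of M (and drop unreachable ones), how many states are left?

4

States {s0,s2,s9} cannot be reached from the start state, so discard them.
P0 = {s3,s4,s5,s7,s8,s10} | {s1,s6}.
Refine {s3,s4,s5,s7,s8,s10} on symbol R: members go to different blocks, giving {s3,s4,s10} and {s5,s7,s8}.
Split {s1,s6} by δ(·,R) → {s1} and {s6}.
No further refinement is possible. Final partition (4 blocks): {s3,s4,s10} | {s1} | {s5,s7,s8} | {s6}.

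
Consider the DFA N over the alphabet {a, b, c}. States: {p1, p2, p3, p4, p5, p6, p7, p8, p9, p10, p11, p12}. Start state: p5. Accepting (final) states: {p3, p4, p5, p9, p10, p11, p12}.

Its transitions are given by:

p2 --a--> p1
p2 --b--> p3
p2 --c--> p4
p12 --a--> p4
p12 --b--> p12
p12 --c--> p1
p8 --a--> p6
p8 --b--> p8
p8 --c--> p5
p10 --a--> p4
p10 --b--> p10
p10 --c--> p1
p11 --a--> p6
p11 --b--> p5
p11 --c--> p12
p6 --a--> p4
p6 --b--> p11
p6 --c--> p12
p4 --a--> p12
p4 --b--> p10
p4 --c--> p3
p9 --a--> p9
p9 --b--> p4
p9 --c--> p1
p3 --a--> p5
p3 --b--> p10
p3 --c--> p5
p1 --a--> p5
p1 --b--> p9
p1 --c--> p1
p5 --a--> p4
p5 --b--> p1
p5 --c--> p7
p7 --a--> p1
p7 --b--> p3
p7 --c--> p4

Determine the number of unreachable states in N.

Starting at p5 and following transitions, the reachable set is {p1, p3, p4, p5, p7, p9, p10, p12}. That leaves p2, p6, p8, p11 unreachable — 4 in total.

4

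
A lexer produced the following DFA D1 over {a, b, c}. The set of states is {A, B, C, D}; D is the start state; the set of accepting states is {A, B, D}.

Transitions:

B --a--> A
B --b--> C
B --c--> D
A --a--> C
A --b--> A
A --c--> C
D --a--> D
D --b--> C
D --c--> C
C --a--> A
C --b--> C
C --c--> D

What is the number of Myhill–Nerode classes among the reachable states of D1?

3

Reachable states from the start: {A,C,D}. Unreachable: {B} — drop them.
Initial partition by acceptance: {A,D} | {C}.
Split {A,D} by δ(·,a) → {A} and {D}.
No further refinement is possible. Final partition (3 blocks): {A} | {C} | {D}.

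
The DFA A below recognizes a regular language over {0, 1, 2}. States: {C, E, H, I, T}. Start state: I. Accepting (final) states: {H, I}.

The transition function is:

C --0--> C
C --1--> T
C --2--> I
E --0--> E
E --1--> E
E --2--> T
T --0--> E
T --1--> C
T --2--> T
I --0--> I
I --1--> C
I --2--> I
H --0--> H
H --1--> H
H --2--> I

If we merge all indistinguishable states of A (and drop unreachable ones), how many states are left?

Reachable states from the start: {C,E,I,T}. Unreachable: {H} — drop them.
Initial partition by acceptance: {I} | {C,E,T}.
Split {C,E,T} by δ(·,2) → {E,T} and {C}.
Split {E,T} by δ(·,1) → {T} and {E}.
No further refinement is possible. Final partition (4 blocks): {I} | {T} | {C} | {E}.

4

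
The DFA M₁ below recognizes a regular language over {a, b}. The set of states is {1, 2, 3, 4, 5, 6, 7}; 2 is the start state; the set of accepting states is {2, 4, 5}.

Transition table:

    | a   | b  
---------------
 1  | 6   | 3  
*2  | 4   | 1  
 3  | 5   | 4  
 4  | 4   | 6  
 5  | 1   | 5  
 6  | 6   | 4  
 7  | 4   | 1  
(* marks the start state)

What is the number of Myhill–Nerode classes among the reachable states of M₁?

States {7} cannot be reached from the start state, so discard them.
Start with accepting vs non-accepting: {2,4,5} | {1,3,6}.
On input a, block {2,4,5} splits into {2,4} and {5}.
On input a, block {1,3,6} splits into {1,6} and {3}.
Refine {1,6} on symbol b: members go to different blocks, giving {1} and {6}.
Refine {2,4} on symbol b: members go to different blocks, giving {2} and {4}.
The partition is now stable with 6 blocks: {2} | {1} | {5} | {3} | {6} | {4}.

6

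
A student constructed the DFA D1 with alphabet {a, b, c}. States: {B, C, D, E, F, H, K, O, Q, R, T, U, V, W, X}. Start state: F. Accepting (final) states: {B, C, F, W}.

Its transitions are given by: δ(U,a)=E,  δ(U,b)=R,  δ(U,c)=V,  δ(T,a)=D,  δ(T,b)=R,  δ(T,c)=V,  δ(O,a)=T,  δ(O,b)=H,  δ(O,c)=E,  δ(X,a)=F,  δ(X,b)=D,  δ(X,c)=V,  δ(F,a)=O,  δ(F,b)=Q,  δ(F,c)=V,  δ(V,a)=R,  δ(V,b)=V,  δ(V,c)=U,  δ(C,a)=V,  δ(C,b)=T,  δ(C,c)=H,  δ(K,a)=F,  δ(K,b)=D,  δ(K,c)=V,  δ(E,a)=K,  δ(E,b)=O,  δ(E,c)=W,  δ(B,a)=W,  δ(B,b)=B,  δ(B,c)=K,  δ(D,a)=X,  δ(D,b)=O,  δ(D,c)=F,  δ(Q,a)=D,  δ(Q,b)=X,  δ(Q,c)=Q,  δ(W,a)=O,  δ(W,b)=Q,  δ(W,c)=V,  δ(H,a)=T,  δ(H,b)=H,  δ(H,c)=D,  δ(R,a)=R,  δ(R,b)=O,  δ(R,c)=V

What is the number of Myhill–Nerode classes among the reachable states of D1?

8

Reachable states from the start: {D,E,F,H,K,O,Q,R,T,U,V,W,X}. Unreachable: {B,C} — drop them.
Start with accepting vs non-accepting: {F,W} | {D,E,H,K,O,Q,R,T,U,V,X}.
On input a, block {D,E,H,K,O,Q,R,T,U,V,X} splits into {D,E,H,O,Q,R,T,U,V} and {K,X}.
On input a, block {D,E,H,O,Q,R,T,U,V} splits into {H,O,Q,R,T,U,V} and {D,E}.
Split {H,O,Q,R,T,U,V} by δ(·,a) → {H,O,R,V} and {Q,T,U}.
Refine {H,O,R,V} on symbol a: members go to different blocks, giving {H,O} and {R,V}.
On input b, block {Q,T,U} splits into {T,U} and {Q}.
Split {R,V} by δ(·,b) → {V} and {R}.
No further refinement is possible. Final partition (8 blocks): {F,W} | {H,O} | {K,X} | {D,E} | {T,U} | {V} | {Q} | {R}.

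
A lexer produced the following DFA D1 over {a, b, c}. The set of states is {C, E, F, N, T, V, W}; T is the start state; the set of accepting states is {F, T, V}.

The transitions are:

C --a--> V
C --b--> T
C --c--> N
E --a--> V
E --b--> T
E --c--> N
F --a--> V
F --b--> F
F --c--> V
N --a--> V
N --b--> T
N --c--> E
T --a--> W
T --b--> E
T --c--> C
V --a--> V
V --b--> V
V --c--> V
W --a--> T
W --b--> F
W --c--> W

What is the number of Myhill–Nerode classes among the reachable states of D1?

Every state is reachable, so we keep all 7.
P0 = {F,T,V} | {C,E,N,W}.
On input a, block {F,T,V} splits into {F,V} and {T}.
On input a, block {C,E,N,W} splits into {C,E,N} and {W}.
No further refinement is possible. Final partition (4 blocks): {F,V} | {C,E,N} | {T} | {W}.

4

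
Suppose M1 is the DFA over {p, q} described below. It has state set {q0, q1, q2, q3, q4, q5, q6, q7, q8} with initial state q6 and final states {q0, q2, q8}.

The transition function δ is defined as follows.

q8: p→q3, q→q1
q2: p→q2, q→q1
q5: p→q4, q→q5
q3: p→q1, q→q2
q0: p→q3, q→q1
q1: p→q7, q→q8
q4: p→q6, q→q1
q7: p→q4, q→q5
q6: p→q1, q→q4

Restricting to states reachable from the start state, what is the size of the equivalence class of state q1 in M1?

1

Reachable states from the start: {q1,q2,q3,q4,q5,q6,q7,q8}. Unreachable: {q0} — drop them.
Start with accepting vs non-accepting: {q2,q8} | {q1,q3,q4,q5,q6,q7}.
Refine {q2,q8} on symbol p: members go to different blocks, giving {q2} and {q8}.
Split {q1,q3,q4,q5,q6,q7} by δ(·,q) → {q4,q5,q6,q7} and {q1} and {q3}.
On input p, block {q4,q5,q6,q7} splits into {q4,q5,q7} and {q6}.
Split {q4,q5,q7} by δ(·,p) → {q5,q7} and {q4}.
No further refinement is possible. Final partition (7 blocks): {q2} | {q5,q7} | {q8} | {q1} | {q3} | {q6} | {q4}.
The equivalence class containing q1 is {q1}, of size 1.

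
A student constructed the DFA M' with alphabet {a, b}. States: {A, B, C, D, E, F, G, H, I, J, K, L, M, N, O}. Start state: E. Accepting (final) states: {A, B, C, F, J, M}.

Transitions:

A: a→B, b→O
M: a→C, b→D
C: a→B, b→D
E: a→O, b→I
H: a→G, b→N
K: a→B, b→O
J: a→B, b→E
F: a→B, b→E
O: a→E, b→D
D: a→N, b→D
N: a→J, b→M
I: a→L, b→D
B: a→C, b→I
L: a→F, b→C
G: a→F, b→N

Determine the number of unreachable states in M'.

No path from E leads to A, G, H, K; the other 11 states are all reachable.

4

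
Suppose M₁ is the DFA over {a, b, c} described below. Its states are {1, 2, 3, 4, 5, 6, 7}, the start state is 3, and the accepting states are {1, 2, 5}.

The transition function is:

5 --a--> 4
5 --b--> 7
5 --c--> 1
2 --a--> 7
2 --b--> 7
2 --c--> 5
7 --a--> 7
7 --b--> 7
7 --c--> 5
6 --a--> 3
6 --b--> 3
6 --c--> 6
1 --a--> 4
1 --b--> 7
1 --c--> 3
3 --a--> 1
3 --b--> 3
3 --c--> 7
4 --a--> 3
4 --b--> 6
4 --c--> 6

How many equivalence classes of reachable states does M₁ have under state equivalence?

States {2} cannot be reached from the start state, so discard them.
Initial partition by acceptance: {1,5} | {3,4,6,7}.
On input c, block {1,5} splits into {1} and {5}.
On input a, block {3,4,6,7} splits into {4,6,7} and {3}.
On input a, block {4,6,7} splits into {4,6} and {7}.
Split {4,6} by δ(·,b) → {4} and {6}.
No further refinement is possible. Final partition (6 blocks): {1} | {4} | {5} | {3} | {7} | {6}.

6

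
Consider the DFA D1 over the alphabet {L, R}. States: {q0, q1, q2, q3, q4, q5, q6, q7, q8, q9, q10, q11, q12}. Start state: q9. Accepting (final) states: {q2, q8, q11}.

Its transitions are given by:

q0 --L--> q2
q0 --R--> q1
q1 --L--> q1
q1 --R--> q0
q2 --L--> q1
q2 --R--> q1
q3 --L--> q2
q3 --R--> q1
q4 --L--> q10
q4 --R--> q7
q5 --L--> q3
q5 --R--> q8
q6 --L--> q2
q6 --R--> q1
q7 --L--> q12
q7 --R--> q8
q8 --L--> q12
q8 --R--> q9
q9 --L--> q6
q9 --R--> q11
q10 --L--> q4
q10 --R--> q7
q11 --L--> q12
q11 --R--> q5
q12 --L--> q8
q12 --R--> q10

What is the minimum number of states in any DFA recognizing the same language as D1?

All states are reachable from the start state.
Start with accepting vs non-accepting: {q2,q8,q11} | {q0,q1,q3,q4,q5,q6,q7,q9,q10,q12}.
Split {q0,q1,q3,q4,q5,q6,q7,q9,q10,q12} by δ(·,L) → {q1,q4,q5,q7,q9,q10} and {q0,q3,q6,q12}.
On input L, block {q2,q8,q11} splits into {q8,q11} and {q2}.
On input L, block {q1,q4,q5,q7,q9,q10} splits into {q1,q4,q10} and {q5,q7,q9}.
On input R, block {q1,q4,q10} splits into {q4,q10} and {q1}.
Split {q0,q3,q6,q12} by δ(·,L) → {q0,q3,q6} and {q12}.
Refine {q5,q7,q9} on symbol L: members go to different blocks, giving {q5,q9} and {q7}.
No further refinement is possible. Final partition (8 blocks): {q8,q11} | {q4,q10} | {q0,q3,q6} | {q2} | {q5,q9} | {q1} | {q12} | {q7}.

8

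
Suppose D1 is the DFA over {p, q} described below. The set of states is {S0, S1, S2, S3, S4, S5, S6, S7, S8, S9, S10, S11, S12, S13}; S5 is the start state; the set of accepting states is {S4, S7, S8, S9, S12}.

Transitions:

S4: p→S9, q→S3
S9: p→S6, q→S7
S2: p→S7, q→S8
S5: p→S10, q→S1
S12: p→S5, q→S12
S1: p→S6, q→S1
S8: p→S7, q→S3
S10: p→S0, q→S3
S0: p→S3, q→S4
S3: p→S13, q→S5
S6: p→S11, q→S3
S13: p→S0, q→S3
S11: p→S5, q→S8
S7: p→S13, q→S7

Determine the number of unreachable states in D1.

2

No path from S5 leads to S2, S12; the other 12 states are all reachable.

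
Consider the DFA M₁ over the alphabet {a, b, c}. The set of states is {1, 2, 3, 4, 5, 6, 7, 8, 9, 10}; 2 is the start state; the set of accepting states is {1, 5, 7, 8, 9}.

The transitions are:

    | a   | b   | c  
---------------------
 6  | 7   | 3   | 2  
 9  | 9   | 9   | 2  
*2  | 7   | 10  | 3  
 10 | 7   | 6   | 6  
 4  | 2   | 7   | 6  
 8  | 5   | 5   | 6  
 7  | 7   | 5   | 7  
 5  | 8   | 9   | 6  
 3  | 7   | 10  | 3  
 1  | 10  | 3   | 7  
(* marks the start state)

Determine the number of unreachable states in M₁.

2

Starting at 2 and following transitions, the reachable set is {2, 3, 5, 6, 7, 8, 9, 10}. That leaves 1, 4 unreachable — 2 in total.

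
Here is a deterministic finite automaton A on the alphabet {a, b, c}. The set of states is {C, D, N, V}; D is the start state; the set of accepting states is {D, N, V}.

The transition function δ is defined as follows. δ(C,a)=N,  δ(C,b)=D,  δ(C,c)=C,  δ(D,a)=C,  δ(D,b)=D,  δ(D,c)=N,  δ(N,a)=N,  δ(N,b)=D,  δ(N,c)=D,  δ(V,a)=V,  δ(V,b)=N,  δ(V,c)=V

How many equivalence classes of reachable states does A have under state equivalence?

3

States {V} cannot be reached from the start state, so discard them.
Initial partition by acceptance: {D,N} | {C}.
Refine {D,N} on symbol a: members go to different blocks, giving {N} and {D}.
The partition is now stable with 3 blocks: {N} | {C} | {D}.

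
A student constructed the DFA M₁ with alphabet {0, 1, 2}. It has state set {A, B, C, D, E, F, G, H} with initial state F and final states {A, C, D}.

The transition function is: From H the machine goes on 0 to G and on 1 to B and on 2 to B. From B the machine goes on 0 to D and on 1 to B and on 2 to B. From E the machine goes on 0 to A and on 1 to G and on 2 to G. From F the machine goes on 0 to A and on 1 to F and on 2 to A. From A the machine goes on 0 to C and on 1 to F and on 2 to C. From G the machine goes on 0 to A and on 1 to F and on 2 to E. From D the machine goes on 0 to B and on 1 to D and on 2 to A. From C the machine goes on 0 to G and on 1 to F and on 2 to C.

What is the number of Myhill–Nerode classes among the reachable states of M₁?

5

First remove the unreachable states {B,D,H}; 5 states remain.
Initial partition by acceptance: {A,C} | {E,F,G}.
Refine {A,C} on symbol 0: members go to different blocks, giving {A} and {C}.
Split {E,F,G} by δ(·,2) → {E,G} and {F}.
On input 1, block {E,G} splits into {E} and {G}.
No further refinement is possible. Final partition (5 blocks): {A} | {E} | {C} | {F} | {G}.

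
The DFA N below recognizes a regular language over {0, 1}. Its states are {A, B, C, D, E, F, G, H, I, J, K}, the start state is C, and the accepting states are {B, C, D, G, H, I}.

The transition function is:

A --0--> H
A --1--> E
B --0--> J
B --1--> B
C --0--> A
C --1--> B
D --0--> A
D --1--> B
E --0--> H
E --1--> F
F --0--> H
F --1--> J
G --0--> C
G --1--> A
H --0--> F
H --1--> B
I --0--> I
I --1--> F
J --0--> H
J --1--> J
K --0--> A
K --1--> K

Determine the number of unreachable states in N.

BFS from C reaches {A, B, C, E, F, H, J}; the 4 state(s) D, G, I, K are never visited.

4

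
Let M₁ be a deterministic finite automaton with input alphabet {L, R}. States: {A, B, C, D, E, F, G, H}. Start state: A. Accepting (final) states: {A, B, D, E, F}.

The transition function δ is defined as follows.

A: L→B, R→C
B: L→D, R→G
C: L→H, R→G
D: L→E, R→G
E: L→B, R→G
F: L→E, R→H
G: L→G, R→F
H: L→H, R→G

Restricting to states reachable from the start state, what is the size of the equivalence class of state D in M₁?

All states are reachable from the start state.
P0 = {A,B,D,E,F} | {C,G,H}.
Split {C,G,H} by δ(·,R) → {C,H} and {G}.
Refine {A,B,D,E,F} on symbol R: members go to different blocks, giving {B,D,E} and {A,F}.
Stable partition: {B,D,E} | {C,H} | {G} | {A,F} — 4 equivalence classes.
State D belongs to the block {B,D,E}, which has 3 states.

3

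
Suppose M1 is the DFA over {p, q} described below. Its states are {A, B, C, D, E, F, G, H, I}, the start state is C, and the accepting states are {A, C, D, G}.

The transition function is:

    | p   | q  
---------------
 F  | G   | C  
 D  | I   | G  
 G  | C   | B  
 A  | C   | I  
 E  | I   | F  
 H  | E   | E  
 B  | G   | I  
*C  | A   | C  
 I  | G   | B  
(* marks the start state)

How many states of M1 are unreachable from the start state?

4

No path from C leads to D, E, F, H; the other 5 states are all reachable.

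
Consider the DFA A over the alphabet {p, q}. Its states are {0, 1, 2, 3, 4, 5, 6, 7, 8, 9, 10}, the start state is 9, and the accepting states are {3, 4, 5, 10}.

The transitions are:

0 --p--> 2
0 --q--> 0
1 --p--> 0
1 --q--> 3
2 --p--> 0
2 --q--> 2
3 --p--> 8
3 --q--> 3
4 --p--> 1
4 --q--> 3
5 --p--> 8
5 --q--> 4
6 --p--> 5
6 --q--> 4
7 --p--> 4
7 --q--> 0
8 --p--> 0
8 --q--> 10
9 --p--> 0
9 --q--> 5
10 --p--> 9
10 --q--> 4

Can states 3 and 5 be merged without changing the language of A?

Yes

First remove the unreachable states {6,7}; 9 states remain.
Initial partition by acceptance: {3,4,5,10} | {0,1,2,8,9}.
Refine {0,1,2,8,9} on symbol q: members go to different blocks, giving {1,8,9} and {0,2}.
No further refinement is possible. Final partition (3 blocks): {3,4,5,10} | {1,8,9} | {0,2}.
3 and 5 lie in the same block of the stable partition, so they are equivalent — no string distinguishes them.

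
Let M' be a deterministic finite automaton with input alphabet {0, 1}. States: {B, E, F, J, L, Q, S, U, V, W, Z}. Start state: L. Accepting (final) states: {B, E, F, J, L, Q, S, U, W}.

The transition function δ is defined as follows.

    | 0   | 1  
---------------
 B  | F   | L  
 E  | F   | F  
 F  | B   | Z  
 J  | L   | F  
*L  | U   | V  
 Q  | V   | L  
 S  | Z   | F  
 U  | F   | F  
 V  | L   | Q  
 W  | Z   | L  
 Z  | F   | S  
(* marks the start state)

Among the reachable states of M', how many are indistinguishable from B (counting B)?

Reachable states from the start: {B,F,L,Q,S,U,V,Z}. Unreachable: {E,J,W} — drop them.
Start with accepting vs non-accepting: {B,F,L,Q,S,U} | {V,Z}.
Refine {B,F,L,Q,S,U} on symbol 0: members go to different blocks, giving {B,F,L,U} and {Q,S}.
Refine {B,F,L,U} on symbol 1: members go to different blocks, giving {F,L} and {B,U}.
No further refinement is possible. Final partition (4 blocks): {F,L} | {V,Z} | {Q,S} | {B,U}.
The equivalence class containing B is {B,U}, of size 2.

2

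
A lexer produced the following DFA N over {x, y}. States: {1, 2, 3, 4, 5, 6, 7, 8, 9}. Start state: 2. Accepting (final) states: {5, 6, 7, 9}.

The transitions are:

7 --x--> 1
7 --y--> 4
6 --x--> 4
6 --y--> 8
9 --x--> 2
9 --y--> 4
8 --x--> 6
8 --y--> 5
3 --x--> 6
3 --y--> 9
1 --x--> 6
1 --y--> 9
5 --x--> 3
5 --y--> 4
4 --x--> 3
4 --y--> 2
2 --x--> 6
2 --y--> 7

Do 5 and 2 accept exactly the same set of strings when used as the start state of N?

No

Every state is reachable, so we keep all 9.
P0 = {5,6,7,9} | {1,2,3,4,8}.
Split {1,2,3,4,8} by δ(·,x) → {1,2,3,8} and {4}.
Split {5,6,7,9} by δ(·,x) → {5,7,9} and {6}.
The partition is now stable with 4 blocks: {5,7,9} | {1,2,3,8} | {4} | {6}.
5 and 2 end up in different blocks, so they are distinguishable. For instance, the string 'ε' is accepted from only 5.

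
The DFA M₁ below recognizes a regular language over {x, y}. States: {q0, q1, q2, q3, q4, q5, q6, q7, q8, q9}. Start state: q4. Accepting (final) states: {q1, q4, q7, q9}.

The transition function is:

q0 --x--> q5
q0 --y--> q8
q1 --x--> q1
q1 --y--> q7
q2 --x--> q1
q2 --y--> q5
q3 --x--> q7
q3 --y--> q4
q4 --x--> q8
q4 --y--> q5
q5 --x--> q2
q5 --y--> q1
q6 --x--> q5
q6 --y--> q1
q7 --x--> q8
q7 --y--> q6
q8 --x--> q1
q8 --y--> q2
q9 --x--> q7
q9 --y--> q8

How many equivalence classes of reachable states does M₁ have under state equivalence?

7

First remove the unreachable states {q0,q3,q9}; 7 states remain.
Initial partition by acceptance: {q1,q4,q7} | {q2,q5,q6,q8}.
On input x, block {q1,q4,q7} splits into {q4,q7} and {q1}.
Split {q2,q5,q6,q8} by δ(·,x) → {q2,q8} and {q5,q6}.
On input y, block {q2,q8} splits into {q2} and {q8}.
On input x, block {q5,q6} splits into {q5} and {q6}.
On input y, block {q4,q7} splits into {q4} and {q7}.
No further refinement is possible. Final partition (7 blocks): {q4} | {q2} | {q1} | {q5} | {q8} | {q6} | {q7}.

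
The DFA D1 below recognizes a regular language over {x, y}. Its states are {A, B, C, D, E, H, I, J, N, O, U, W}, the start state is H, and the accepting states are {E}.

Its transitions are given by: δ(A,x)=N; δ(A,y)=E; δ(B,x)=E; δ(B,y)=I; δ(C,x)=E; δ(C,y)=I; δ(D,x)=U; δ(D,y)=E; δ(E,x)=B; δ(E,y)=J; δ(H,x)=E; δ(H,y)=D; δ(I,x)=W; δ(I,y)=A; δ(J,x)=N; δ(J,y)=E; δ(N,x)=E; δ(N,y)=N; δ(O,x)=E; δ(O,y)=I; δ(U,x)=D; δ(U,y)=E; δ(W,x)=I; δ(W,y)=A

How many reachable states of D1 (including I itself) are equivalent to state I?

States {C,O} cannot be reached from the start state, so discard them.
Start with accepting vs non-accepting: {E} | {A,B,D,H,I,J,N,U,W}.
On input x, block {A,B,D,H,I,J,N,U,W} splits into {A,D,I,J,U,W} and {B,H,N}.
Split {A,D,I,J,U,W} by δ(·,x) → {D,I,U,W} and {A,J}.
Refine {D,I,U,W} on symbol y: members go to different blocks, giving {I,W} and {D,U}.
On input y, block {B,H,N} splits into {N} and {H} and {B}.
The partition is now stable with 7 blocks: {E} | {I,W} | {N} | {A,J} | {D,U} | {H} | {B}.
The equivalence class containing I is {I,W}, of size 2.

2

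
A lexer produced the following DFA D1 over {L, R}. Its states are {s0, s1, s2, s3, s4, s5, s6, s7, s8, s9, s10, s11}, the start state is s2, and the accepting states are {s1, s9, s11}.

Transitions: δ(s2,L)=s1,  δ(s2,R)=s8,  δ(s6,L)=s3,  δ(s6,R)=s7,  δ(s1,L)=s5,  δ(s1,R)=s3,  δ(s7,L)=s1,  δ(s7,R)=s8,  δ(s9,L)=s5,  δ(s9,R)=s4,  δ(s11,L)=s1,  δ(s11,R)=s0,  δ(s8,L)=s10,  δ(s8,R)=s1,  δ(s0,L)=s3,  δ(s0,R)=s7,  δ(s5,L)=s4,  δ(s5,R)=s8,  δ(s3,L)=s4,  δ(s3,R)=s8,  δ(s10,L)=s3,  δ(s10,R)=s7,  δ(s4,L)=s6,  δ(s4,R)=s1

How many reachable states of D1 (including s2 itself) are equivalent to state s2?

2

States {s0,s9,s11} cannot be reached from the start state, so discard them.
P0 = {s1} | {s2,s3,s4,s5,s6,s7,s8,s10}.
Split {s2,s3,s4,s5,s6,s7,s8,s10} by δ(·,L) → {s3,s4,s5,s6,s8,s10} and {s2,s7}.
Split {s3,s4,s5,s6,s8,s10} by δ(·,R) → {s3,s5} and {s4,s8} and {s6,s10}.
Stable partition: {s1} | {s3,s5} | {s2,s7} | {s4,s8} | {s6,s10} — 5 equivalence classes.
The equivalence class containing s2 is {s2,s7}, of size 2.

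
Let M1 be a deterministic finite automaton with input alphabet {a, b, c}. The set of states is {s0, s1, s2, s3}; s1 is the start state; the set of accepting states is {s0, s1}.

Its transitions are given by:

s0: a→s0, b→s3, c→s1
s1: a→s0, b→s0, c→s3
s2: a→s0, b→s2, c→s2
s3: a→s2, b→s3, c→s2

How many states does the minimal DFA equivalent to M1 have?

4

Start with accepting vs non-accepting: {s0,s1} | {s2,s3}.
On input b, block {s0,s1} splits into {s0} and {s1}.
Refine {s2,s3} on symbol a: members go to different blocks, giving {s2} and {s3}.
Stable partition: {s0} | {s2} | {s1} | {s3} — 4 equivalence classes.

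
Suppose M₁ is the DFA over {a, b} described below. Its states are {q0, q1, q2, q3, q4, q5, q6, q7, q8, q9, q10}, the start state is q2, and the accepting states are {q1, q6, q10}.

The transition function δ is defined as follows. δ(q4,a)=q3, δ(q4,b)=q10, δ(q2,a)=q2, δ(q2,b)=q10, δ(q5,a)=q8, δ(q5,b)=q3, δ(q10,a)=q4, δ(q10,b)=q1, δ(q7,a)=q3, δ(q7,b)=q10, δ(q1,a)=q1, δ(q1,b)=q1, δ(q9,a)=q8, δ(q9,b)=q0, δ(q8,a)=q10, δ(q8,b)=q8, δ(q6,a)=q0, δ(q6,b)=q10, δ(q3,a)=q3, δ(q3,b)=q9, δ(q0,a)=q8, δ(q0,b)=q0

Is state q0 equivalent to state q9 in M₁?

States {q5,q6,q7} cannot be reached from the start state, so discard them.
Initial partition by acceptance: {q1,q10} | {q0,q2,q3,q4,q8,q9}.
On input a, block {q1,q10} splits into {q1} and {q10}.
Refine {q0,q2,q3,q4,q8,q9} on symbol a: members go to different blocks, giving {q0,q2,q3,q4,q9} and {q8}.
Split {q0,q2,q3,q4,q9} by δ(·,a) → {q2,q3,q4} and {q0,q9}.
Refine {q2,q3,q4} on symbol b: members go to different blocks, giving {q2,q4} and {q3}.
On input a, block {q2,q4} splits into {q2} and {q4}.
The partition is now stable with 7 blocks: {q1} | {q2} | {q10} | {q8} | {q0,q9} | {q3} | {q4}.
q0 and q9 lie in the same block of the stable partition, so they are equivalent — no string distinguishes them.

Yes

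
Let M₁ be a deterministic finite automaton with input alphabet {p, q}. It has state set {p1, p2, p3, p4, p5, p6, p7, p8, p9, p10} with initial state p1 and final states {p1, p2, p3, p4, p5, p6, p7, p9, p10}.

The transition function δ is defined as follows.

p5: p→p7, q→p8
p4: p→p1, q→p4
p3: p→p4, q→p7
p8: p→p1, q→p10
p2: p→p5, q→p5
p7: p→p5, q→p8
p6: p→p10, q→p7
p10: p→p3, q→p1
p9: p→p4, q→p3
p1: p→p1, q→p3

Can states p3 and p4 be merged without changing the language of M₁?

Reachable states from the start: {p1,p3,p4,p5,p7,p8,p10}. Unreachable: {p2,p6,p9} — drop them.
Start with accepting vs non-accepting: {p1,p3,p4,p5,p7,p10} | {p8}.
On input q, block {p1,p3,p4,p5,p7,p10} splits into {p1,p3,p4,p10} and {p5,p7}.
On input q, block {p1,p3,p4,p10} splits into {p1,p4,p10} and {p3}.
Refine {p1,p4,p10} on symbol p: members go to different blocks, giving {p1,p4} and {p10}.
Refine {p1,p4} on symbol q: members go to different blocks, giving {p1} and {p4}.
Stable partition: {p1} | {p8} | {p5,p7} | {p3} | {p10} | {p4} — 6 equivalence classes.
p3 and p4 end up in different blocks, so they are distinguishable. For instance, the string 'qq' is accepted from only p4.

No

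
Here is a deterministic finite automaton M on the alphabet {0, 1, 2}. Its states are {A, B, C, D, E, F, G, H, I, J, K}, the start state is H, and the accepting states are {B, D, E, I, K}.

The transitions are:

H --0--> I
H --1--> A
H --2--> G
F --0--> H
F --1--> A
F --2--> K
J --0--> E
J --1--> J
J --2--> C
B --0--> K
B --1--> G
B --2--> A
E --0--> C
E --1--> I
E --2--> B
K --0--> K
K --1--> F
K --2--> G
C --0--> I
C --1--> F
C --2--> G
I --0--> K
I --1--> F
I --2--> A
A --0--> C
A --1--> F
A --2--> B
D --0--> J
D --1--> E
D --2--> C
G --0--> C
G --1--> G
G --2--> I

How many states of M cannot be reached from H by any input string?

No path from H leads to D, E, J; the other 8 states are all reachable.

3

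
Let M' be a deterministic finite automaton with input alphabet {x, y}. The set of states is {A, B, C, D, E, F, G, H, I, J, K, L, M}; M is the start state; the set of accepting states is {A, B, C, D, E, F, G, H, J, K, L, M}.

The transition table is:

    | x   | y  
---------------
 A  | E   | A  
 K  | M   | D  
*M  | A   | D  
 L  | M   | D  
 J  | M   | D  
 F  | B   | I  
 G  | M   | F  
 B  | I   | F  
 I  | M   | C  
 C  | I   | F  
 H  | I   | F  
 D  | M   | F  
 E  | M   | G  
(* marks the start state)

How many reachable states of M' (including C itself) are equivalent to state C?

2

States {H,J,K,L} cannot be reached from the start state, so discard them.
P0 = {A,B,C,D,E,F,G,M} | {I}.
On input x, block {A,B,C,D,E,F,G,M} splits into {A,D,E,F,G,M} and {B,C}.
Refine {A,D,E,F,G,M} on symbol x: members go to different blocks, giving {A,D,E,G,M} and {F}.
On input y, block {A,D,E,G,M} splits into {A,E,M} and {D,G}.
On input y, block {A,E,M} splits into {E,M} and {A}.
On input x, block {E,M} splits into {E} and {M}.
Stable partition: {E} | {I} | {B,C} | {F} | {D,G} | {A} | {M} — 7 equivalence classes.
State C belongs to the block {B,C}, which has 2 states.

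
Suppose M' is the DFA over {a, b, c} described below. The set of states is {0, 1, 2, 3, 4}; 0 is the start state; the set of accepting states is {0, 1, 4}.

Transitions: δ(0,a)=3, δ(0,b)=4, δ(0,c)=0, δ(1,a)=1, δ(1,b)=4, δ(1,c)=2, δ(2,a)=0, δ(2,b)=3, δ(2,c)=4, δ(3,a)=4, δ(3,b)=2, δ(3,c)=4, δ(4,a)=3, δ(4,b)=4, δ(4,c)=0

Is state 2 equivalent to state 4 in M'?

States {1} cannot be reached from the start state, so discard them.
Initial partition by acceptance: {0,4} | {2,3}.
No further refinement is possible. Final partition (2 blocks): {0,4} | {2,3}.
2 and 4 end up in different blocks, so they are distinguishable. For instance, the string 'ε' is accepted from only 4.

No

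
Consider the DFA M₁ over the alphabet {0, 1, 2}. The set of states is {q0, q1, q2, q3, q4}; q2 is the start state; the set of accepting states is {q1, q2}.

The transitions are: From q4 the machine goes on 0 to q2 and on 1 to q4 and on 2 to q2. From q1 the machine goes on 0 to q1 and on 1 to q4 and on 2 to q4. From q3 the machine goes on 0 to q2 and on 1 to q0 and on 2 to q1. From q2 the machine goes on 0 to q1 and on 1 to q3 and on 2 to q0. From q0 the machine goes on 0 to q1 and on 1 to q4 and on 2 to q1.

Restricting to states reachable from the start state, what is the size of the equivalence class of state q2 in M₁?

2

All states are reachable from the start state.
Start with accepting vs non-accepting: {q1,q2} | {q0,q3,q4}.
No further refinement is possible. Final partition (2 blocks): {q1,q2} | {q0,q3,q4}.
State q2 belongs to the block {q1,q2}, which has 2 states.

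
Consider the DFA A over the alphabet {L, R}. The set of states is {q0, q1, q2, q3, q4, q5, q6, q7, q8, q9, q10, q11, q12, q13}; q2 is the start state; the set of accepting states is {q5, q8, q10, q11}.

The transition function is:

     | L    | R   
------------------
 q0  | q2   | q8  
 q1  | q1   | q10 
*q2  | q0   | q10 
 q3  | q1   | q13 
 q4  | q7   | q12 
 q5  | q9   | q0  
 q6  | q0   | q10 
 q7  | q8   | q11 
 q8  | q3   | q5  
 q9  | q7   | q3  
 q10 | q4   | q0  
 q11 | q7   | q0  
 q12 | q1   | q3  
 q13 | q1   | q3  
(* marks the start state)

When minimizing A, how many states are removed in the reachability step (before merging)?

1

BFS from q2 reaches {q0, q1, q2, q3, q4, q5, q7, q8, q9, q10, q11, q12, q13}; the 1 state(s) q6 are never visited.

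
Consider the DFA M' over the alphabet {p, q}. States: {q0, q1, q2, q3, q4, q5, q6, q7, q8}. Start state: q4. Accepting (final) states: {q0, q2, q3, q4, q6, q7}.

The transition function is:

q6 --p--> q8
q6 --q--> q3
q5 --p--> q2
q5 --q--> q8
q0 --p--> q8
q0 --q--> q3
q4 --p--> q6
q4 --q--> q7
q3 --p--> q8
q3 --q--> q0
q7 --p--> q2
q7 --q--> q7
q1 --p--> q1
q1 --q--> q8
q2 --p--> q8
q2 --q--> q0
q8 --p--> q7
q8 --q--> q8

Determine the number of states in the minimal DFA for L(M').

3

Reachable states from the start: {q0,q2,q3,q4,q6,q7,q8}. Unreachable: {q1,q5} — drop them.
P0 = {q0,q2,q3,q4,q6,q7} | {q8}.
On input p, block {q0,q2,q3,q4,q6,q7} splits into {q0,q2,q3,q6} and {q4,q7}.
Stable partition: {q0,q2,q3,q6} | {q8} | {q4,q7} — 3 equivalence classes.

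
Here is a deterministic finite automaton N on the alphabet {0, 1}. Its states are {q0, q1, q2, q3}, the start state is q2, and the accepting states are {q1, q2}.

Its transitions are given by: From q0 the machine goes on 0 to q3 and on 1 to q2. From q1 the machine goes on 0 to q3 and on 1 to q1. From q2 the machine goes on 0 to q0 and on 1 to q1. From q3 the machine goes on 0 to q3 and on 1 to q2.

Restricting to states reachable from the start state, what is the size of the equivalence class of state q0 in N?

2

P0 = {q1,q2} | {q0,q3}.
No further refinement is possible. Final partition (2 blocks): {q1,q2} | {q0,q3}.
The equivalence class containing q0 is {q0,q3}, of size 2.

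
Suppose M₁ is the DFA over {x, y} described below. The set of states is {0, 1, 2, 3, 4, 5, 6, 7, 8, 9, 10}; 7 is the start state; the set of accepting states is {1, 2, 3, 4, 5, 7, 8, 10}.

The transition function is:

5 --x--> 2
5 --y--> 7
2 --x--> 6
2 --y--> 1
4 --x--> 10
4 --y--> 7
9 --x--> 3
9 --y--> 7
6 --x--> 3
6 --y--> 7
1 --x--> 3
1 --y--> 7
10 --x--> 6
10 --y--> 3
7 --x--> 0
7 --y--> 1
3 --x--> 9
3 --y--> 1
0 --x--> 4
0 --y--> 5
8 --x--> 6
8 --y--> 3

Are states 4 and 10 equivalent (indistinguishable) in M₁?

No

Reachable states from the start: {0,1,2,3,4,5,6,7,9,10}. Unreachable: {8} — drop them.
P0 = {1,2,3,4,5,7,10} | {0,6,9}.
Split {1,2,3,4,5,7,10} by δ(·,x) → {2,3,7,10} and {1,4,5}.
Split {2,3,7,10} by δ(·,y) → {2,3,7} and {10}.
On input x, block {0,6,9} splits into {6,9} and {0}.
Refine {2,3,7} on symbol x: members go to different blocks, giving {2,3} and {7}.
On input x, block {1,4,5} splits into {1,5} and {4}.
The partition is now stable with 7 blocks: {2,3} | {6,9} | {1,5} | {10} | {0} | {7} | {4}.
4 and 10 end up in different blocks, so they are distinguishable. For instance, the string 'x' is accepted from only 4.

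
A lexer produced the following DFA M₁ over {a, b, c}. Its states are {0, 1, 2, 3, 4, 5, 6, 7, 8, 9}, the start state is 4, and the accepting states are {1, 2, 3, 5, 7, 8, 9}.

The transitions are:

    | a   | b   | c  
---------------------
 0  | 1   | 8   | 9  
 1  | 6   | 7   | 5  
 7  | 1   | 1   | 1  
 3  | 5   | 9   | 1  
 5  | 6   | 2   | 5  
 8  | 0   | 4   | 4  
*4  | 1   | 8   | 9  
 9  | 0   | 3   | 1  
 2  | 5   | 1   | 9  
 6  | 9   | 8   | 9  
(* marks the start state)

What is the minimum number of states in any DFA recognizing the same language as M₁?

4

P0 = {1,2,3,5,7,8,9} | {0,4,6}.
Split {1,2,3,5,7,8,9} by δ(·,a) → {1,5,8,9} and {2,3,7}.
Split {1,5,8,9} by δ(·,b) → {1,5,9} and {8}.
No further refinement is possible. Final partition (4 blocks): {1,5,9} | {0,4,6} | {2,3,7} | {8}.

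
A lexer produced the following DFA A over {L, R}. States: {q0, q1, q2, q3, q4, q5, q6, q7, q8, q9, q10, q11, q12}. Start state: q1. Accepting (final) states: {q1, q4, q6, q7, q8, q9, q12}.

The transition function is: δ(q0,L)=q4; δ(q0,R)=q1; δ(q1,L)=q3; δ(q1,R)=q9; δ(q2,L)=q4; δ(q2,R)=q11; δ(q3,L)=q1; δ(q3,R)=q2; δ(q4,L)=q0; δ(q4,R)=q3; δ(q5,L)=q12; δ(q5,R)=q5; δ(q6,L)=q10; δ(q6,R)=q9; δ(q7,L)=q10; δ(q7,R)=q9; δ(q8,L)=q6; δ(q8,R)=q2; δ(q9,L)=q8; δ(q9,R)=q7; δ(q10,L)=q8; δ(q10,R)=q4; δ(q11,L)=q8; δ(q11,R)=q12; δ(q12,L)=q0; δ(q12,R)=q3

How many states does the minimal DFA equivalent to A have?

First remove the unreachable states {q5}; 12 states remain.
Initial partition by acceptance: {q1,q4,q6,q7,q8,q9,q12} | {q0,q2,q3,q10,q11}.
Split {q1,q4,q6,q7,q8,q9,q12} by δ(·,L) → {q1,q4,q6,q7,q12} and {q8,q9}.
Refine {q1,q4,q6,q7,q12} on symbol R: members go to different blocks, giving {q1,q6,q7} and {q4,q12}.
Refine {q0,q2,q3,q10,q11} on symbol L: members go to different blocks, giving {q0,q2} and {q10,q11} and {q3}.
Refine {q1,q6,q7} on symbol L: members go to different blocks, giving {q6,q7} and {q1}.
On input R, block {q0,q2} splits into {q0} and {q2}.
Refine {q8,q9} on symbol L: members go to different blocks, giving {q8} and {q9}.
Stable partition: {q6,q7} | {q0} | {q8} | {q4,q12} | {q10,q11} | {q3} | {q1} | {q2} | {q9} — 9 equivalence classes.

9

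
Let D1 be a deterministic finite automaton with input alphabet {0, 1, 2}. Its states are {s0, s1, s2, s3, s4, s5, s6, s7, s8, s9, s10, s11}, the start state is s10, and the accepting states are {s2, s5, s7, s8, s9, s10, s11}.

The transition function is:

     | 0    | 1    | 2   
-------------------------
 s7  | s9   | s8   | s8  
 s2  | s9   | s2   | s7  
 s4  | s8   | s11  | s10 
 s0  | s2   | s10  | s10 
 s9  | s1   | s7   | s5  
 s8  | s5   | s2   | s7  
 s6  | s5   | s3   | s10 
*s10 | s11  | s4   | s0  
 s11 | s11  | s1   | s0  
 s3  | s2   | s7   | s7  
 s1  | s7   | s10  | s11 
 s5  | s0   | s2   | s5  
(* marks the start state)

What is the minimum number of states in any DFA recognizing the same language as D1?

First remove the unreachable states {s3,s6}; 10 states remain.
Initial partition by acceptance: {s2,s5,s7,s8,s9,s10,s11} | {s0,s1,s4}.
Refine {s2,s5,s7,s8,s9,s10,s11} on symbol 0: members go to different blocks, giving {s2,s7,s8,s10,s11} and {s5,s9}.
On input 0, block {s2,s7,s8,s10,s11} splits into {s2,s7,s8} and {s10,s11}.
Stable partition: {s2,s7,s8} | {s0,s1,s4} | {s5,s9} | {s10,s11} — 4 equivalence classes.

4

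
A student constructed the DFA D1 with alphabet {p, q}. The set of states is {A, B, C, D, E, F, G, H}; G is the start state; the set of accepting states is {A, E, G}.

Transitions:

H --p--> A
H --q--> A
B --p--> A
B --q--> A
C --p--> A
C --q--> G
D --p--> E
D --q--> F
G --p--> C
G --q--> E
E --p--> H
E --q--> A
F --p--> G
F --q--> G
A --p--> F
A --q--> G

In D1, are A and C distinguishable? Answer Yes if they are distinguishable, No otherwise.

Yes

First remove the unreachable states {B,D}; 6 states remain.
Start with accepting vs non-accepting: {A,E,G} | {C,F,H}.
The partition is now stable with 2 blocks: {A,E,G} | {C,F,H}.
A and C end up in different blocks, so they are distinguishable. For instance, the string 'ε' is accepted from only A.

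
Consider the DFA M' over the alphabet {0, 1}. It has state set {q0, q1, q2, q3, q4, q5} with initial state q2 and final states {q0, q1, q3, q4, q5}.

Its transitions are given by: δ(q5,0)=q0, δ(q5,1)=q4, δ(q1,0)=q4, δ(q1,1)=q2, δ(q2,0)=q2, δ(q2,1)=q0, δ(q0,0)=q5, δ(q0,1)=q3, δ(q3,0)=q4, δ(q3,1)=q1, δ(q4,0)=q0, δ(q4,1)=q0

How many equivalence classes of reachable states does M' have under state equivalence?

Every state is reachable, so we keep all 6.
Start with accepting vs non-accepting: {q0,q1,q3,q4,q5} | {q2}.
On input 1, block {q0,q1,q3,q4,q5} splits into {q0,q3,q4,q5} and {q1}.
On input 1, block {q0,q3,q4,q5} splits into {q0,q4,q5} and {q3}.
Split {q0,q4,q5} by δ(·,1) → {q4,q5} and {q0}.
Split {q4,q5} by δ(·,1) → {q4} and {q5}.
The partition is now stable with 6 blocks: {q4} | {q2} | {q1} | {q3} | {q0} | {q5}.

6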